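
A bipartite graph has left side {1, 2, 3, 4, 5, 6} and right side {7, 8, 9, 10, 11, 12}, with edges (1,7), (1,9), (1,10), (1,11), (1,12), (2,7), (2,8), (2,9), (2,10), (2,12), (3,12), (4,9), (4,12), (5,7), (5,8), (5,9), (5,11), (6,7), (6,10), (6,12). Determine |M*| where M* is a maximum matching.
6 (matching: (1,11), (2,10), (3,12), (4,9), (5,8), (6,7); upper bound min(|L|,|R|) = min(6,6) = 6)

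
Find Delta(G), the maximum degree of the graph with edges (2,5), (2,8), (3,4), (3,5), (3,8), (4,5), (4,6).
3 (attained at vertices 3, 4, 5)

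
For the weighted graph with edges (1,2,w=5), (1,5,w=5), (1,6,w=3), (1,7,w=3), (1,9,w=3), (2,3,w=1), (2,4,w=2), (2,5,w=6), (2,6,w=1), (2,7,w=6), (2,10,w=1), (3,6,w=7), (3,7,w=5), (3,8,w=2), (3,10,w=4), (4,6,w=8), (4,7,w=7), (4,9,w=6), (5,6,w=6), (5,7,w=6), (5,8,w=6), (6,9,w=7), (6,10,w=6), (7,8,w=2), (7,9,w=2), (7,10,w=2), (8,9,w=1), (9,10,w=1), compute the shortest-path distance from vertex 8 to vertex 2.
3 (path: 8 -> 3 -> 2; weights 2 + 1 = 3)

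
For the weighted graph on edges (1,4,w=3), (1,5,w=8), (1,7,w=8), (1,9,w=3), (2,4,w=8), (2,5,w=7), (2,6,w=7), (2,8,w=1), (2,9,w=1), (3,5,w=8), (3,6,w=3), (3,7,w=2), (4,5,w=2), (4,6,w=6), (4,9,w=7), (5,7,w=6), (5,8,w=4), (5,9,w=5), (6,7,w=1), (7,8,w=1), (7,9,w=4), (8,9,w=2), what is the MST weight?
14 (MST edges: (1,4,w=3), (1,9,w=3), (2,8,w=1), (2,9,w=1), (3,7,w=2), (4,5,w=2), (6,7,w=1), (7,8,w=1); sum of weights 3 + 3 + 1 + 1 + 2 + 2 + 1 + 1 = 14)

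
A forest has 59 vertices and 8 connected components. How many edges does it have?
51 (Each of the 8 component trees on V_i vertices has V_i - 1 edges; summing gives V - C = 59 - 8 = 51)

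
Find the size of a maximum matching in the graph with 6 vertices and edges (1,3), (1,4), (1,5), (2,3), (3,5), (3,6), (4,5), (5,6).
3 (matching: (1,4), (2,3), (5,6); upper bound floor(n/2) = floor(6/2) = 3)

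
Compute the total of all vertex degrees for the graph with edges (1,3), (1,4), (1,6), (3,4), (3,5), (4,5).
12 (handshake: sum of degrees = 2|E| = 2 x 6 = 12)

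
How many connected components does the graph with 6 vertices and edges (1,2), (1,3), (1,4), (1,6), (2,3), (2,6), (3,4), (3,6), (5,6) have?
1 (components: {1, 2, 3, 4, 5, 6})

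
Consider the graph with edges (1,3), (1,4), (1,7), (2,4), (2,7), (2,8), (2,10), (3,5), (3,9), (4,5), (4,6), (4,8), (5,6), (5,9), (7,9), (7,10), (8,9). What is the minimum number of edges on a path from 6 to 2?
2 (path: 6 -> 4 -> 2, 2 edges)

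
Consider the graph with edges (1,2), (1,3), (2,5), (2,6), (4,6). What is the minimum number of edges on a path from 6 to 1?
2 (path: 6 -> 2 -> 1, 2 edges)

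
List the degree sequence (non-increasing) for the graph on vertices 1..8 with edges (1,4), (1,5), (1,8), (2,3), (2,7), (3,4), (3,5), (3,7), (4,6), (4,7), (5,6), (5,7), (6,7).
[5, 4, 4, 4, 3, 3, 2, 1] (degrees: deg(1)=3, deg(2)=2, deg(3)=4, deg(4)=4, deg(5)=4, deg(6)=3, deg(7)=5, deg(8)=1)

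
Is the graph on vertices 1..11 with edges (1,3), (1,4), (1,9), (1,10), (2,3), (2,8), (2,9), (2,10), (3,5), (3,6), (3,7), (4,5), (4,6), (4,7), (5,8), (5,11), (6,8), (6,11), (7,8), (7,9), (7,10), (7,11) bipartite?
Yes. Partition: {1, 2, 5, 6, 7}, {3, 4, 8, 9, 10, 11}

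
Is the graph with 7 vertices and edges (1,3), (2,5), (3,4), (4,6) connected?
No, it has 3 components: {1, 3, 4, 6}, {2, 5}, {7}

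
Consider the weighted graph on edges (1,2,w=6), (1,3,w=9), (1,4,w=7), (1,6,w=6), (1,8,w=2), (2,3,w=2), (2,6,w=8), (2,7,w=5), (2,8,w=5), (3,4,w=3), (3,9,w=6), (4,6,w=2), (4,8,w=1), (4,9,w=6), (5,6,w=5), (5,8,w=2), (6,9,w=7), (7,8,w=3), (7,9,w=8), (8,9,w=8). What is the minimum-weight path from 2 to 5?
7 (path: 2 -> 8 -> 5; weights 5 + 2 = 7)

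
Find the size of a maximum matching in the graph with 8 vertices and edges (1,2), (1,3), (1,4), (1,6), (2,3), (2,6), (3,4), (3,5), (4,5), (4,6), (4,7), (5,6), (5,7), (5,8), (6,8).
4 (matching: (1,6), (2,3), (4,7), (5,8); upper bound floor(n/2) = floor(8/2) = 4)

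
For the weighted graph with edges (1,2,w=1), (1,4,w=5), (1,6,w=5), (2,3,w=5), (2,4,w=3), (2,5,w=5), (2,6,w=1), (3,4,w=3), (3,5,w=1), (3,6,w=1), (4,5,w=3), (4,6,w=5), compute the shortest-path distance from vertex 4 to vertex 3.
3 (path: 4 -> 3; weights 3 = 3)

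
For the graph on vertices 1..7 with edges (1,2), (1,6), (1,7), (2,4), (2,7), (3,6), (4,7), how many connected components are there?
2 (components: {1, 2, 3, 4, 6, 7}, {5})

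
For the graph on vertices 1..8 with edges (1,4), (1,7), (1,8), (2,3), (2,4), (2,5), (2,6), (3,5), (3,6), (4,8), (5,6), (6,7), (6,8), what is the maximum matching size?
4 (matching: (1,7), (2,5), (3,6), (4,8); upper bound floor(n/2) = floor(8/2) = 4)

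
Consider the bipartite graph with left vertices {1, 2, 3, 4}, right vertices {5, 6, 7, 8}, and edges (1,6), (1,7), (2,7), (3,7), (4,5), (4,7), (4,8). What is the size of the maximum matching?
3 (matching: (1,6), (2,7), (4,8); upper bound min(|L|,|R|) = min(4,4) = 4)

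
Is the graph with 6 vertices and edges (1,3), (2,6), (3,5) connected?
No, it has 3 components: {1, 3, 5}, {2, 6}, {4}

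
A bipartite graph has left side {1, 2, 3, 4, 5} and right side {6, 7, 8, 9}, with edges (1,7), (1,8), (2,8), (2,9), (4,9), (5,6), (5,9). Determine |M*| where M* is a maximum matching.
4 (matching: (1,7), (2,8), (4,9), (5,6); upper bound min(|L|,|R|) = min(5,4) = 4)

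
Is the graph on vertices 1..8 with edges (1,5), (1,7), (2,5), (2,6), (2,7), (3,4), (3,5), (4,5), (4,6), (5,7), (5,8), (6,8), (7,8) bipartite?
No (odd cycle of length 3: 5 -> 1 -> 7 -> 5)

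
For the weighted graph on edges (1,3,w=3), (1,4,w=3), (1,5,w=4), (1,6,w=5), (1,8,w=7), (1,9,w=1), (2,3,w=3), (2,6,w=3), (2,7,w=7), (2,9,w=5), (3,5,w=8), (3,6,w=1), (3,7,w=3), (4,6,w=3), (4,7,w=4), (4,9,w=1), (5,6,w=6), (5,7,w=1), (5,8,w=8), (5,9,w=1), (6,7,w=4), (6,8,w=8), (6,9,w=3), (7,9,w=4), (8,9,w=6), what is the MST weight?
17 (MST edges: (1,3,w=3), (1,9,w=1), (2,3,w=3), (3,6,w=1), (4,9,w=1), (5,7,w=1), (5,9,w=1), (8,9,w=6); sum of weights 3 + 1 + 3 + 1 + 1 + 1 + 1 + 6 = 17)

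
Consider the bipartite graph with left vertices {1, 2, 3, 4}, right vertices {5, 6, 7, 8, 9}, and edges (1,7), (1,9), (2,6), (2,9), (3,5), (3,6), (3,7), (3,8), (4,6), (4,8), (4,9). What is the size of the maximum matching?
4 (matching: (1,9), (2,6), (3,7), (4,8); upper bound min(|L|,|R|) = min(4,5) = 4)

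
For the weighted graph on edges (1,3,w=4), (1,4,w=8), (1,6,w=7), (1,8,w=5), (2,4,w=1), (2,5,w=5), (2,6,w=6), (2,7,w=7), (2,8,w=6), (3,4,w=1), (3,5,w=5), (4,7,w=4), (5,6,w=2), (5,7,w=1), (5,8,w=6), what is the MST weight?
18 (MST edges: (1,3,w=4), (1,8,w=5), (2,4,w=1), (3,4,w=1), (4,7,w=4), (5,6,w=2), (5,7,w=1); sum of weights 4 + 5 + 1 + 1 + 4 + 2 + 1 = 18)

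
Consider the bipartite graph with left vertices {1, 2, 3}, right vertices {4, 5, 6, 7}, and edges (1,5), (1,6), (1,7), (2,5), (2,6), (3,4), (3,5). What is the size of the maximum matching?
3 (matching: (1,7), (2,6), (3,5); upper bound min(|L|,|R|) = min(3,4) = 3)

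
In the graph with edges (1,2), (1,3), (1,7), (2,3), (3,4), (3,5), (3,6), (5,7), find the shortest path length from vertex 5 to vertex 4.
2 (path: 5 -> 3 -> 4, 2 edges)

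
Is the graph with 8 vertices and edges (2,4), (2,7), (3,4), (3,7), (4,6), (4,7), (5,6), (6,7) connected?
No, it has 3 components: {1}, {2, 3, 4, 5, 6, 7}, {8}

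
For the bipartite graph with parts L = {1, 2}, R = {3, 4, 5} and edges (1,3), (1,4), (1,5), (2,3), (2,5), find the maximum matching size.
2 (matching: (1,4), (2,5); upper bound min(|L|,|R|) = min(2,3) = 2)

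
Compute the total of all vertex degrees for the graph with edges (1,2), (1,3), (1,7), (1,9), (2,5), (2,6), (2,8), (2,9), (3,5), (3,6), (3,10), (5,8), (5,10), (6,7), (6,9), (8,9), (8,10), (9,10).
36 (handshake: sum of degrees = 2|E| = 2 x 18 = 36)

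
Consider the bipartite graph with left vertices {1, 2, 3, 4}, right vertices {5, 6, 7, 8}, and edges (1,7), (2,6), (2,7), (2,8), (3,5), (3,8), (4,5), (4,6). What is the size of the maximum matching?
4 (matching: (1,7), (2,8), (3,5), (4,6); upper bound min(|L|,|R|) = min(4,4) = 4)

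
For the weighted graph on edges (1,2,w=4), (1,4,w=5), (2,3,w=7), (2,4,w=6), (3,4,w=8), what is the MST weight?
16 (MST edges: (1,2,w=4), (1,4,w=5), (2,3,w=7); sum of weights 4 + 5 + 7 = 16)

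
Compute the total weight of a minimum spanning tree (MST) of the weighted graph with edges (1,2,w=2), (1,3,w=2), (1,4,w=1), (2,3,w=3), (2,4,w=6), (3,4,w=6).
5 (MST edges: (1,2,w=2), (1,3,w=2), (1,4,w=1); sum of weights 2 + 2 + 1 = 5)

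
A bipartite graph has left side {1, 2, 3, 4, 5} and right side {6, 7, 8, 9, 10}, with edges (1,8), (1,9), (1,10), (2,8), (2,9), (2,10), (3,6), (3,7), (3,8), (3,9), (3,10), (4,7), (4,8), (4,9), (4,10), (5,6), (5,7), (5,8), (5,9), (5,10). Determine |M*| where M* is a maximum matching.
5 (matching: (1,10), (2,9), (3,8), (4,7), (5,6); upper bound min(|L|,|R|) = min(5,5) = 5)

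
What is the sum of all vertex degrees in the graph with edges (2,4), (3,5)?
4 (handshake: sum of degrees = 2|E| = 2 x 2 = 4)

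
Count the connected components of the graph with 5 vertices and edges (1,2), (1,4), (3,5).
2 (components: {1, 2, 4}, {3, 5})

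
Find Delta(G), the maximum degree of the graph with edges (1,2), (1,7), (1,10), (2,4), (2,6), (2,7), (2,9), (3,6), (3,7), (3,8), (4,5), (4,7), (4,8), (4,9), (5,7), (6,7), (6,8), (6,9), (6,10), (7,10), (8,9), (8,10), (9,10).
7 (attained at vertex 7)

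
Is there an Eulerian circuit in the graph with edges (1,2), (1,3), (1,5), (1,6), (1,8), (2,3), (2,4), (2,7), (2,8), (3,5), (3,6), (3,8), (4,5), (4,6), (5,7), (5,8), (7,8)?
No (8 vertices have odd degree: {1, 2, 3, 4, 5, 6, 7, 8}; Eulerian circuit requires 0)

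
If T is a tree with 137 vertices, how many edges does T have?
136 (A tree on V vertices has V - 1 edges, so 137 - 1 = 136)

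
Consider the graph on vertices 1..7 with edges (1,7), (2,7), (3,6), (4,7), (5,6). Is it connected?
No, it has 2 components: {1, 2, 4, 7}, {3, 5, 6}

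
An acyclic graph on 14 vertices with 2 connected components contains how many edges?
12 (Each of the 2 component trees on V_i vertices has V_i - 1 edges; summing gives V - C = 14 - 2 = 12)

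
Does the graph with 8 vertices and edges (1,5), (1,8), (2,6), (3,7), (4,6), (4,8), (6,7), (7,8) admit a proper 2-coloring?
Yes. Partition: {1, 2, 4, 7}, {3, 5, 6, 8}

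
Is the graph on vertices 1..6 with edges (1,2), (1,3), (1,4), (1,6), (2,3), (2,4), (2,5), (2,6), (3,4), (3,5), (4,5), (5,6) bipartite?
No (odd cycle of length 3: 6 -> 1 -> 2 -> 6)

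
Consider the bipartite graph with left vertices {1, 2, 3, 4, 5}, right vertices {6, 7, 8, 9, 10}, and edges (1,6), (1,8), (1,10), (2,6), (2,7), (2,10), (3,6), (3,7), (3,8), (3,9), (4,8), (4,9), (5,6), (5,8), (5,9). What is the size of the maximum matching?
5 (matching: (1,10), (2,7), (3,9), (4,8), (5,6); upper bound min(|L|,|R|) = min(5,5) = 5)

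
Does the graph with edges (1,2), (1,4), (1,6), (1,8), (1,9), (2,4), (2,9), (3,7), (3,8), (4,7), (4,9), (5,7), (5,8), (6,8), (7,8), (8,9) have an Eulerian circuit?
No (2 vertices have odd degree: {1, 2}; Eulerian circuit requires 0)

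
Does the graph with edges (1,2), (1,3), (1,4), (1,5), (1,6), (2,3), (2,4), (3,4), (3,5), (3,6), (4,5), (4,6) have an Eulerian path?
No (6 vertices have odd degree: {1, 2, 3, 4, 5, 6}; Eulerian path requires 0 or 2)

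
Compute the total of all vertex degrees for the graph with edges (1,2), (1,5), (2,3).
6 (handshake: sum of degrees = 2|E| = 2 x 3 = 6)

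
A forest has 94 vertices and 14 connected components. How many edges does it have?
80 (Each of the 14 component trees on V_i vertices has V_i - 1 edges; summing gives V - C = 94 - 14 = 80)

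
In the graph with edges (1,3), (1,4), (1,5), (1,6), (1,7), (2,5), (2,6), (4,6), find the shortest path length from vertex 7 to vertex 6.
2 (path: 7 -> 1 -> 6, 2 edges)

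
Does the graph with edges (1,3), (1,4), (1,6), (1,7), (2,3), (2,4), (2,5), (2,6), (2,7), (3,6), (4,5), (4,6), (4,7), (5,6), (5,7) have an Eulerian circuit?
No (4 vertices have odd degree: {2, 3, 4, 6}; Eulerian circuit requires 0)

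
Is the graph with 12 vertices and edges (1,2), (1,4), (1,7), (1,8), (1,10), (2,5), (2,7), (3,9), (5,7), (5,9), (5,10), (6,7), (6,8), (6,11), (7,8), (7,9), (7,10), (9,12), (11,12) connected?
Yes (BFS from 1 visits [1, 2, 4, 7, 8, 10, 5, 6, 9, 11, 3, 12] — all 12 vertices reached)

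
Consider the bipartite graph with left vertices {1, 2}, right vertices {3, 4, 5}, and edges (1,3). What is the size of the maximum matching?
1 (matching: (1,3); upper bound min(|L|,|R|) = min(2,3) = 2)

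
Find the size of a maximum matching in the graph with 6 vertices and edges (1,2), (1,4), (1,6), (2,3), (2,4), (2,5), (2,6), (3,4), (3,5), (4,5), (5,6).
3 (matching: (1,2), (3,4), (5,6); upper bound floor(n/2) = floor(6/2) = 3)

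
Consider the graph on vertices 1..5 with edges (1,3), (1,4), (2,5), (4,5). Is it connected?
Yes (BFS from 1 visits [1, 3, 4, 5, 2] — all 5 vertices reached)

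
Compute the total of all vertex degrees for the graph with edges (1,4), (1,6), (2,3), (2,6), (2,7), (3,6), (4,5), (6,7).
16 (handshake: sum of degrees = 2|E| = 2 x 8 = 16)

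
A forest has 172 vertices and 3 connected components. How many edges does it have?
169 (Each of the 3 component trees on V_i vertices has V_i - 1 edges; summing gives V - C = 172 - 3 = 169)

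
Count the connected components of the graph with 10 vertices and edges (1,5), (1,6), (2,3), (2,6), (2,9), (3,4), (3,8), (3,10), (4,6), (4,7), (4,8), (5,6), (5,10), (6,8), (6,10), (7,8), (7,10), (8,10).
1 (components: {1, 2, 3, 4, 5, 6, 7, 8, 9, 10})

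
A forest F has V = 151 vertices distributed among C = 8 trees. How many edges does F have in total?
143 (Each of the 8 component trees on V_i vertices has V_i - 1 edges; summing gives V - C = 151 - 8 = 143)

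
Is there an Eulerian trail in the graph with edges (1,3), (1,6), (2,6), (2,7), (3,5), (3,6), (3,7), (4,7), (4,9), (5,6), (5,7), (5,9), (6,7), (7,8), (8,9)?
Yes (the graph is connected and exactly 2 vertices have odd degree: {6, 9}; any Eulerian path must start and end at those)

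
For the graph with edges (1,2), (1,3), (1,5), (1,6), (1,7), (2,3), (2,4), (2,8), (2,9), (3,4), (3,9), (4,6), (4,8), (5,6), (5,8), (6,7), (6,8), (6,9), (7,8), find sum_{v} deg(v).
38 (handshake: sum of degrees = 2|E| = 2 x 19 = 38)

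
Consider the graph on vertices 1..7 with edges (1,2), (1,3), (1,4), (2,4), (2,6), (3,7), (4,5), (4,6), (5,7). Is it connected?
Yes (BFS from 1 visits [1, 2, 3, 4, 6, 7, 5] — all 7 vertices reached)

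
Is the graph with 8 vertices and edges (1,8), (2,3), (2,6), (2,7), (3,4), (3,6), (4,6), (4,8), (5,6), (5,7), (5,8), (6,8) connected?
Yes (BFS from 1 visits [1, 8, 4, 5, 6, 3, 7, 2] — all 8 vertices reached)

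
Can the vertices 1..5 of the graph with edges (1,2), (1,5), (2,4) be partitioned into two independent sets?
Yes. Partition: {1, 3, 4}, {2, 5}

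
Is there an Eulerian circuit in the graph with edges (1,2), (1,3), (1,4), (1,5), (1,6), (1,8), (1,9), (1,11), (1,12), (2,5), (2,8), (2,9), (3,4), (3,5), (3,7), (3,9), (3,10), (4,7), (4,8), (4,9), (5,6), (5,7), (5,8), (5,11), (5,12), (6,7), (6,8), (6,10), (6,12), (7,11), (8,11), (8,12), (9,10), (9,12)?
No (6 vertices have odd degree: {1, 4, 7, 8, 10, 12}; Eulerian circuit requires 0)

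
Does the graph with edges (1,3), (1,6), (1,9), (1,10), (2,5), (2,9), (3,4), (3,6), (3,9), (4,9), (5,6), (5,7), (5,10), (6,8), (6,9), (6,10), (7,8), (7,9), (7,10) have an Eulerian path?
Yes — and in fact it has an Eulerian circuit (the graph is connected and all 10 vertices have even degree)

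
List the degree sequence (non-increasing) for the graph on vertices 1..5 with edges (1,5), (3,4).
[1, 1, 1, 1, 0] (degrees: deg(1)=1, deg(2)=0, deg(3)=1, deg(4)=1, deg(5)=1)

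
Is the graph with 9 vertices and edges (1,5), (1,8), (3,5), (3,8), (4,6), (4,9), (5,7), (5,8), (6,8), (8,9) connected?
No, it has 2 components: {1, 3, 4, 5, 6, 7, 8, 9}, {2}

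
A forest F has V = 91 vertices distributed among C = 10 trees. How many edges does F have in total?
81 (Each of the 10 component trees on V_i vertices has V_i - 1 edges; summing gives V - C = 91 - 10 = 81)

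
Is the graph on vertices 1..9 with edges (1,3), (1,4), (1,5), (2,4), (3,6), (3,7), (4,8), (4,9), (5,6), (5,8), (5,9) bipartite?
Yes. Partition: {1, 2, 6, 7, 8, 9}, {3, 4, 5}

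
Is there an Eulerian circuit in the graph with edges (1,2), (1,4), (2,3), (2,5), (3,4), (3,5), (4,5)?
No (4 vertices have odd degree: {2, 3, 4, 5}; Eulerian circuit requires 0)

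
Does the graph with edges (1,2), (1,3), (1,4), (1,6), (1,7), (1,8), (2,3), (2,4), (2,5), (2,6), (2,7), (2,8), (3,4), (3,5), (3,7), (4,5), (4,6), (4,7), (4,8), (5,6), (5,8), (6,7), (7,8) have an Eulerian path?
No (6 vertices have odd degree: {2, 3, 4, 5, 6, 8}; Eulerian path requires 0 or 2)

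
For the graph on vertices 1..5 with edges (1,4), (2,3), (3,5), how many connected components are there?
2 (components: {1, 4}, {2, 3, 5})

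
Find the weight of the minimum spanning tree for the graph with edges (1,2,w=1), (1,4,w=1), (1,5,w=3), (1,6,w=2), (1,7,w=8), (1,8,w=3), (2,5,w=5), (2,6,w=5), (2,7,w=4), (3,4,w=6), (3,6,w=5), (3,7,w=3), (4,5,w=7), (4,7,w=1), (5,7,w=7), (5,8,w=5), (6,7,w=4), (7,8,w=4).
14 (MST edges: (1,2,w=1), (1,4,w=1), (1,5,w=3), (1,6,w=2), (1,8,w=3), (3,7,w=3), (4,7,w=1); sum of weights 1 + 1 + 3 + 2 + 3 + 3 + 1 = 14)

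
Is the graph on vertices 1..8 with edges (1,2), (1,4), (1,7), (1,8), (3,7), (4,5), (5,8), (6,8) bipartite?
Yes. Partition: {1, 3, 5, 6}, {2, 4, 7, 8}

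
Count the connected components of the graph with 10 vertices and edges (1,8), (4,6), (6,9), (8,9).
6 (components: {1, 4, 6, 8, 9}, {2}, {3}, {5}, {7}, {10})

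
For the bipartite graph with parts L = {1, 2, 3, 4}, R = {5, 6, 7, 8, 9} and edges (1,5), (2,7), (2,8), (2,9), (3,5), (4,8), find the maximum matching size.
3 (matching: (1,5), (2,9), (4,8); upper bound min(|L|,|R|) = min(4,5) = 4)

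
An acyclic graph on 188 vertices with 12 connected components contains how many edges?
176 (Each of the 12 component trees on V_i vertices has V_i - 1 edges; summing gives V - C = 188 - 12 = 176)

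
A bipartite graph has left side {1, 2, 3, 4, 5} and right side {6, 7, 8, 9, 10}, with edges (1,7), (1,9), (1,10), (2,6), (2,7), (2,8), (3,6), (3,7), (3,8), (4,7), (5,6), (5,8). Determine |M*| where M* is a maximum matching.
4 (matching: (1,10), (2,8), (3,7), (5,6); upper bound min(|L|,|R|) = min(5,5) = 5)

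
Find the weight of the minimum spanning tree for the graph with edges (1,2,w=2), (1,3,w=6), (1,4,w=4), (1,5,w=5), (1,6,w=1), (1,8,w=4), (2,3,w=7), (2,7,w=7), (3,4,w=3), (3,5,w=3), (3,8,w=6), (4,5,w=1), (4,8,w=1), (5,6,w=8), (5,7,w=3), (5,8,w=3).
15 (MST edges: (1,2,w=2), (1,6,w=1), (1,8,w=4), (3,4,w=3), (4,5,w=1), (4,8,w=1), (5,7,w=3); sum of weights 2 + 1 + 4 + 3 + 1 + 1 + 3 = 15)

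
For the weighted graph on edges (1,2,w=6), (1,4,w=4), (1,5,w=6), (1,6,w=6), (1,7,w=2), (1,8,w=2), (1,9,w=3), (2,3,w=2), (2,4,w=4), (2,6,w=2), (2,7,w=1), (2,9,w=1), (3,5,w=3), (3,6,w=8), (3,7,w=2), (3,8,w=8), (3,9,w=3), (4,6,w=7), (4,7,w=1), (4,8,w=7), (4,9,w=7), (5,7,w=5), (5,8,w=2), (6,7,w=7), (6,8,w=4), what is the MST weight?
13 (MST edges: (1,7,w=2), (1,8,w=2), (2,3,w=2), (2,6,w=2), (2,7,w=1), (2,9,w=1), (4,7,w=1), (5,8,w=2); sum of weights 2 + 2 + 2 + 2 + 1 + 1 + 1 + 2 = 13)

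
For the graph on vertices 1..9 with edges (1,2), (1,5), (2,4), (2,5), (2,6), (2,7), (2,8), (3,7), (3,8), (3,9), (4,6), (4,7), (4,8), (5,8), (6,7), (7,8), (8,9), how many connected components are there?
1 (components: {1, 2, 3, 4, 5, 6, 7, 8, 9})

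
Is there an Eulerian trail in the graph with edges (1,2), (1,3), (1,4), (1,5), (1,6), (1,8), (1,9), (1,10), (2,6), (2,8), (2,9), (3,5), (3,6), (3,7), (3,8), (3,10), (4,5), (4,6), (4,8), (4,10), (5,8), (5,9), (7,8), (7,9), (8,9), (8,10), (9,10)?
No (4 vertices have odd degree: {4, 5, 7, 10}; Eulerian path requires 0 or 2)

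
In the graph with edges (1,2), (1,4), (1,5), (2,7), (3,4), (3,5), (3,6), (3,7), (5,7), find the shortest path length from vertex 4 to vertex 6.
2 (path: 4 -> 3 -> 6, 2 edges)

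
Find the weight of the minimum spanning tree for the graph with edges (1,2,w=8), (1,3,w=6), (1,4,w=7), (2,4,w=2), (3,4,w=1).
9 (MST edges: (1,3,w=6), (2,4,w=2), (3,4,w=1); sum of weights 6 + 2 + 1 = 9)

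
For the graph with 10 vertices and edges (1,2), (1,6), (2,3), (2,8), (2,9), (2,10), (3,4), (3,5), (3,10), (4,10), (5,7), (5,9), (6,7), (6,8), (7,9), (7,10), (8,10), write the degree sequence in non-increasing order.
[5, 5, 4, 4, 3, 3, 3, 3, 2, 2] (degrees: deg(1)=2, deg(2)=5, deg(3)=4, deg(4)=2, deg(5)=3, deg(6)=3, deg(7)=4, deg(8)=3, deg(9)=3, deg(10)=5)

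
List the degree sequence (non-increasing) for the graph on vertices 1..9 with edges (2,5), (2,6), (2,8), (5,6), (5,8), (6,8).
[3, 3, 3, 3, 0, 0, 0, 0, 0] (degrees: deg(1)=0, deg(2)=3, deg(3)=0, deg(4)=0, deg(5)=3, deg(6)=3, deg(7)=0, deg(8)=3, deg(9)=0)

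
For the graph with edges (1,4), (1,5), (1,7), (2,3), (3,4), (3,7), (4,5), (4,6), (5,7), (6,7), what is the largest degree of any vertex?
4 (attained at vertices 4, 7)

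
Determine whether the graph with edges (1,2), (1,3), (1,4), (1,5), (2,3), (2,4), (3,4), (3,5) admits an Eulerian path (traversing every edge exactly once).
Yes (the graph is connected and exactly 2 vertices have odd degree: {2, 4}; any Eulerian path must start and end at those)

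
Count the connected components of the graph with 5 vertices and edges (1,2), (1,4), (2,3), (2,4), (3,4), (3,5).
1 (components: {1, 2, 3, 4, 5})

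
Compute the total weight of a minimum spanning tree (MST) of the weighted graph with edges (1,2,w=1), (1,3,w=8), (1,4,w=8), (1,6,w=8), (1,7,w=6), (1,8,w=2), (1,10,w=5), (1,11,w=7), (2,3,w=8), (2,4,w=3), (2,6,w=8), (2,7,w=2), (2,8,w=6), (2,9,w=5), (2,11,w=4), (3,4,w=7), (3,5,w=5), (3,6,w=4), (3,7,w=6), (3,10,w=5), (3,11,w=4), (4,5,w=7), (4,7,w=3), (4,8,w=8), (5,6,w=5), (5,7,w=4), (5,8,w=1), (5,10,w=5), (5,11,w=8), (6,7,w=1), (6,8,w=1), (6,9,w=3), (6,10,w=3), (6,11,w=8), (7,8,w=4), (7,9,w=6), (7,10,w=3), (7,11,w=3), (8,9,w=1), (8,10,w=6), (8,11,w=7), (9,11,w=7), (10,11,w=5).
20 (MST edges: (1,2,w=1), (1,8,w=2), (2,4,w=3), (3,6,w=4), (5,8,w=1), (6,7,w=1), (6,8,w=1), (6,10,w=3), (7,11,w=3), (8,9,w=1); sum of weights 1 + 2 + 3 + 4 + 1 + 1 + 1 + 3 + 3 + 1 = 20)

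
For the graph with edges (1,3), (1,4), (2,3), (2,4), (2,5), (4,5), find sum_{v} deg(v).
12 (handshake: sum of degrees = 2|E| = 2 x 6 = 12)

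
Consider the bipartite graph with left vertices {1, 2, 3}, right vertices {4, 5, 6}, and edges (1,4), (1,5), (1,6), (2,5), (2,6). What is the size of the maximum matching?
2 (matching: (1,6), (2,5); upper bound min(|L|,|R|) = min(3,3) = 3)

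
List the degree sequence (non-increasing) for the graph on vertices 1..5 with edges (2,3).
[1, 1, 0, 0, 0] (degrees: deg(1)=0, deg(2)=1, deg(3)=1, deg(4)=0, deg(5)=0)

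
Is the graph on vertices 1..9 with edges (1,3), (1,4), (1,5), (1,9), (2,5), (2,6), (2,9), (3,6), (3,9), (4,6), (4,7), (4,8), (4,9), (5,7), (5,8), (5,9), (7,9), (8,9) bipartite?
No (odd cycle of length 3: 5 -> 1 -> 9 -> 5)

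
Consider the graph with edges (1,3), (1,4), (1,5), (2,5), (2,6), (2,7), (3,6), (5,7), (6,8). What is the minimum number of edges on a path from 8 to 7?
3 (path: 8 -> 6 -> 2 -> 7, 3 edges)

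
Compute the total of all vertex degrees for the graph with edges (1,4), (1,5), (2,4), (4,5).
8 (handshake: sum of degrees = 2|E| = 2 x 4 = 8)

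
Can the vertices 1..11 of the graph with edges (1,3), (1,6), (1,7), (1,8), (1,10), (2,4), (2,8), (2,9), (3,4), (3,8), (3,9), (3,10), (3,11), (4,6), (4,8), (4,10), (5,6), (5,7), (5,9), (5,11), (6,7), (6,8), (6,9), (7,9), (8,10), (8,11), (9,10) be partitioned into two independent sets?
No (odd cycle of length 3: 3 -> 1 -> 10 -> 3)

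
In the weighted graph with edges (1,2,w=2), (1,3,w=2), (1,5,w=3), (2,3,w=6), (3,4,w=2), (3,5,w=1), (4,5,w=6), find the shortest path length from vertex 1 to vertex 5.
3 (path: 1 -> 5; weights 3 = 3)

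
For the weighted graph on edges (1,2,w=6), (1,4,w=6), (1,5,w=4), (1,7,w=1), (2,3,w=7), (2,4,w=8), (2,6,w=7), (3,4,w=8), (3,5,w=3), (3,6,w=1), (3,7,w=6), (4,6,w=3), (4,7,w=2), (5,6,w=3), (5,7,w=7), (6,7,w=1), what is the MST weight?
14 (MST edges: (1,2,w=6), (1,7,w=1), (3,5,w=3), (3,6,w=1), (4,7,w=2), (6,7,w=1); sum of weights 6 + 1 + 3 + 1 + 2 + 1 = 14)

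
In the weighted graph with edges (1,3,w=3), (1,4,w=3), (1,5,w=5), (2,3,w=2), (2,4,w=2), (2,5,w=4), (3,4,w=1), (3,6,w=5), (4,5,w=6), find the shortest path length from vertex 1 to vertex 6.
8 (path: 1 -> 3 -> 6; weights 3 + 5 = 8)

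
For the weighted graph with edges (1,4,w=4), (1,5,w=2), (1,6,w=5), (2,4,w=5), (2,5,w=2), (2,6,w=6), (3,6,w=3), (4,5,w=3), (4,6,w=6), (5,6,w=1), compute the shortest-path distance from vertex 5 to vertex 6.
1 (path: 5 -> 6; weights 1 = 1)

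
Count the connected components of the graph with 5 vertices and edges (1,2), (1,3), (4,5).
2 (components: {1, 2, 3}, {4, 5})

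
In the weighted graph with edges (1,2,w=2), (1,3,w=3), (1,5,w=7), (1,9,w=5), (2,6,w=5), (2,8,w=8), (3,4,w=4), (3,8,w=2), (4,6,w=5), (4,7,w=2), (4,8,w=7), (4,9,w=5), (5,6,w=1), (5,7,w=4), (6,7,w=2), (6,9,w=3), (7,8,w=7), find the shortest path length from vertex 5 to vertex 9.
4 (path: 5 -> 6 -> 9; weights 1 + 3 = 4)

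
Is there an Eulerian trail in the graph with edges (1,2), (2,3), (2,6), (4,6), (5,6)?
No (6 vertices have odd degree: {1, 2, 3, 4, 5, 6}; Eulerian path requires 0 or 2)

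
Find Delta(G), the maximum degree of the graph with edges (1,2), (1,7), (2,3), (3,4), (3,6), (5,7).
3 (attained at vertex 3)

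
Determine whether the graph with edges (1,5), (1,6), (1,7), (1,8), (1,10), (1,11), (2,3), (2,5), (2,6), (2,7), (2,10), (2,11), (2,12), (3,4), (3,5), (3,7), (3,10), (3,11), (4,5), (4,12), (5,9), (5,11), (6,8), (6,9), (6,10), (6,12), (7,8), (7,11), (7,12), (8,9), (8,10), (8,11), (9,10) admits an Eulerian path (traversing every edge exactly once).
Yes (the graph is connected and exactly 2 vertices have odd degree: {2, 4}; any Eulerian path must start and end at those)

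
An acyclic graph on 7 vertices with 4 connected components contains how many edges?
3 (Each of the 4 component trees on V_i vertices has V_i - 1 edges; summing gives V - C = 7 - 4 = 3)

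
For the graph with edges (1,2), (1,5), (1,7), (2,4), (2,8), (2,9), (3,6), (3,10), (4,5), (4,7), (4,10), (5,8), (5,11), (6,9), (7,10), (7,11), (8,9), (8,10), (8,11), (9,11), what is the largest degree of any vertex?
5 (attained at vertex 8)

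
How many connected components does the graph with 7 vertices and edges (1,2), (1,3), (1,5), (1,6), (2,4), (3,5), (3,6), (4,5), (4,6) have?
2 (components: {1, 2, 3, 4, 5, 6}, {7})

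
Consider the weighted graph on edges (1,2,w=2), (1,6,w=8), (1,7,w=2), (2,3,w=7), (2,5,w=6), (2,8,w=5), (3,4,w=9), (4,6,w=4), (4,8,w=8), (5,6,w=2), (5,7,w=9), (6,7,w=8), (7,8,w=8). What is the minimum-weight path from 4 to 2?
12 (path: 4 -> 6 -> 5 -> 2; weights 4 + 2 + 6 = 12)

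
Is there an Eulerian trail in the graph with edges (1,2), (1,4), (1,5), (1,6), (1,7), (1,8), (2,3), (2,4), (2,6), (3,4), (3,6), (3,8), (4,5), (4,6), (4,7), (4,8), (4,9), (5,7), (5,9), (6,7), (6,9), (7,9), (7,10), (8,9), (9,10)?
Yes — and in fact it has an Eulerian circuit (the graph is connected and all 10 vertices have even degree)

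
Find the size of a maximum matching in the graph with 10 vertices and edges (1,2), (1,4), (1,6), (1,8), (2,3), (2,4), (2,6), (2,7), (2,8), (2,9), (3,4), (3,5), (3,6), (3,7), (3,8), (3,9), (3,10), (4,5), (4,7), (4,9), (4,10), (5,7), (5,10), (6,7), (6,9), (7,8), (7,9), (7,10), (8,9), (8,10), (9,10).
5 (matching: (1,6), (2,9), (3,8), (4,5), (7,10); upper bound floor(n/2) = floor(10/2) = 5)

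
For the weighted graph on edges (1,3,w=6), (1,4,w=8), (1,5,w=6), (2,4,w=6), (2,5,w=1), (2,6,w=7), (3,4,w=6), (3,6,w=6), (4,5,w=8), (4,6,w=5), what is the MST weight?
24 (MST edges: (1,3,w=6), (1,5,w=6), (2,4,w=6), (2,5,w=1), (4,6,w=5); sum of weights 6 + 6 + 6 + 1 + 5 = 24)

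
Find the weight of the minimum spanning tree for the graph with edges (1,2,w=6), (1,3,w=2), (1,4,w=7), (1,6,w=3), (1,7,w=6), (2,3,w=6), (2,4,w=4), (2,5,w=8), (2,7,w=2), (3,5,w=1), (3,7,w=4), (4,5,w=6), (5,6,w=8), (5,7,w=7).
16 (MST edges: (1,3,w=2), (1,6,w=3), (2,4,w=4), (2,7,w=2), (3,5,w=1), (3,7,w=4); sum of weights 2 + 3 + 4 + 2 + 1 + 4 = 16)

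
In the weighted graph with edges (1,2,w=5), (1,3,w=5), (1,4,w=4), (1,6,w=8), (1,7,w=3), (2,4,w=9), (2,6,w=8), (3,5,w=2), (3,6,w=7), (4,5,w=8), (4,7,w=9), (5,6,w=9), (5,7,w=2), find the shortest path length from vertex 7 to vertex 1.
3 (path: 7 -> 1; weights 3 = 3)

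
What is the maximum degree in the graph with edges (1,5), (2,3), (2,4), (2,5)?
3 (attained at vertex 2)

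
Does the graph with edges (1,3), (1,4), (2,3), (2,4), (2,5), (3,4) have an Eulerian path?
No (4 vertices have odd degree: {2, 3, 4, 5}; Eulerian path requires 0 or 2)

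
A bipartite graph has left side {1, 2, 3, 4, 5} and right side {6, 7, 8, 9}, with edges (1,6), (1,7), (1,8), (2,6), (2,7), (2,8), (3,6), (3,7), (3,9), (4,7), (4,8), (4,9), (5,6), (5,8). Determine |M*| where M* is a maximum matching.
4 (matching: (1,8), (2,7), (3,9), (5,6); upper bound min(|L|,|R|) = min(5,4) = 4)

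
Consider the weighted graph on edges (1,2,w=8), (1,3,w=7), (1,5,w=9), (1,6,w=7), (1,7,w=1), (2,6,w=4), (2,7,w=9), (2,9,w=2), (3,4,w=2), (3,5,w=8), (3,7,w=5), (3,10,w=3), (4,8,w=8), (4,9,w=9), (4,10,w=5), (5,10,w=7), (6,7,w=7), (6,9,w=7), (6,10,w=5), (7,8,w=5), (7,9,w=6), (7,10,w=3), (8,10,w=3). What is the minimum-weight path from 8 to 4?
8 (path: 8 -> 4; weights 8 = 8)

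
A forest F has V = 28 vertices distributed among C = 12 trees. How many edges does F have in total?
16 (Each of the 12 component trees on V_i vertices has V_i - 1 edges; summing gives V - C = 28 - 12 = 16)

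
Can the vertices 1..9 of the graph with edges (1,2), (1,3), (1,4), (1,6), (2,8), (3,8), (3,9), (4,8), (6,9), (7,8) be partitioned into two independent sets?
Yes. Partition: {1, 5, 8, 9}, {2, 3, 4, 6, 7}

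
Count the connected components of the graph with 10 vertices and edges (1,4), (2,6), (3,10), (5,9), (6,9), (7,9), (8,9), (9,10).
2 (components: {1, 4}, {2, 3, 5, 6, 7, 8, 9, 10})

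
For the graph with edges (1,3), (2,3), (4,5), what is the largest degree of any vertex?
2 (attained at vertex 3)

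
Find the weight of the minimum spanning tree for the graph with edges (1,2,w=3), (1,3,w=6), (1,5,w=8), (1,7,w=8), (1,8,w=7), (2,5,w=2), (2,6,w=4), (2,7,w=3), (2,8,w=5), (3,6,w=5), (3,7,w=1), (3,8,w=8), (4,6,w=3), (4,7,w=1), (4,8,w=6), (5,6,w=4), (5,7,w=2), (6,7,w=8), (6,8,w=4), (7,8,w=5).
16 (MST edges: (1,2,w=3), (2,5,w=2), (3,7,w=1), (4,6,w=3), (4,7,w=1), (5,7,w=2), (6,8,w=4); sum of weights 3 + 2 + 1 + 3 + 1 + 2 + 4 = 16)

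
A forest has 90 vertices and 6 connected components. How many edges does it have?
84 (Each of the 6 component trees on V_i vertices has V_i - 1 edges; summing gives V - C = 90 - 6 = 84)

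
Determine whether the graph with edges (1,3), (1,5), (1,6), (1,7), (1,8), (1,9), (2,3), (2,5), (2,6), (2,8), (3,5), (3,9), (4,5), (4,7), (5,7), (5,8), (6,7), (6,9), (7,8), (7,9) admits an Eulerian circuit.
Yes (the graph is connected and all 9 vertices have even degree)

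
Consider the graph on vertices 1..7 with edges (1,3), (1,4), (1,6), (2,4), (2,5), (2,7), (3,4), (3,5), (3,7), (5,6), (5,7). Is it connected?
Yes (BFS from 1 visits [1, 3, 4, 6, 5, 7, 2] — all 7 vertices reached)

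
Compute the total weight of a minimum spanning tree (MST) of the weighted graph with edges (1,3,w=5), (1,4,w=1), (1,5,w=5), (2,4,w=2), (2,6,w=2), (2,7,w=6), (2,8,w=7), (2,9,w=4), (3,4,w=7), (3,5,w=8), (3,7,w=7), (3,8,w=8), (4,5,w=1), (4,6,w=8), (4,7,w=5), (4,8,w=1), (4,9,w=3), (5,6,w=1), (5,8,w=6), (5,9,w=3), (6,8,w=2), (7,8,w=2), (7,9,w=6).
16 (MST edges: (1,3,w=5), (1,4,w=1), (2,4,w=2), (4,5,w=1), (4,8,w=1), (4,9,w=3), (5,6,w=1), (7,8,w=2); sum of weights 5 + 1 + 2 + 1 + 1 + 3 + 1 + 2 = 16)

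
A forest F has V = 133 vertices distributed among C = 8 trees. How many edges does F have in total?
125 (Each of the 8 component trees on V_i vertices has V_i - 1 edges; summing gives V - C = 133 - 8 = 125)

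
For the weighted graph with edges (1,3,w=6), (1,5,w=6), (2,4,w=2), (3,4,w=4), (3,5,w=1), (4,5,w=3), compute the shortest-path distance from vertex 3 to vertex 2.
6 (path: 3 -> 4 -> 2; weights 4 + 2 = 6)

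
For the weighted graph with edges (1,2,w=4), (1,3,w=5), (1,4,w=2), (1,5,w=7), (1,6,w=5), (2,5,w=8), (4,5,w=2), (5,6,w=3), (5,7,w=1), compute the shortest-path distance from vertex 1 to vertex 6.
5 (path: 1 -> 6; weights 5 = 5)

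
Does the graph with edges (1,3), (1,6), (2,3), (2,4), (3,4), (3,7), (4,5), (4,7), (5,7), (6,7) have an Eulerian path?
Yes — and in fact it has an Eulerian circuit (the graph is connected and all 7 vertices have even degree)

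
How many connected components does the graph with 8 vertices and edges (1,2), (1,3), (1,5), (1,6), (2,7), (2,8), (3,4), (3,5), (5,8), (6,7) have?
1 (components: {1, 2, 3, 4, 5, 6, 7, 8})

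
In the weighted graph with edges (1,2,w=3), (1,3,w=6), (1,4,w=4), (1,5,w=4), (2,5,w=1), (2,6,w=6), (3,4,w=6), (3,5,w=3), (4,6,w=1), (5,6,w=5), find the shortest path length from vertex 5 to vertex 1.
4 (path: 5 -> 1; weights 4 = 4)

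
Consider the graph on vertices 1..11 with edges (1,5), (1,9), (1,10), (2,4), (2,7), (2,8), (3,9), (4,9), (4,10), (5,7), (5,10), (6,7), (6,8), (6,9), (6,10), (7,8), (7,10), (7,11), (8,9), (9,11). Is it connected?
Yes (BFS from 1 visits [1, 5, 9, 10, 7, 3, 4, 6, 8, 11, 2] — all 11 vertices reached)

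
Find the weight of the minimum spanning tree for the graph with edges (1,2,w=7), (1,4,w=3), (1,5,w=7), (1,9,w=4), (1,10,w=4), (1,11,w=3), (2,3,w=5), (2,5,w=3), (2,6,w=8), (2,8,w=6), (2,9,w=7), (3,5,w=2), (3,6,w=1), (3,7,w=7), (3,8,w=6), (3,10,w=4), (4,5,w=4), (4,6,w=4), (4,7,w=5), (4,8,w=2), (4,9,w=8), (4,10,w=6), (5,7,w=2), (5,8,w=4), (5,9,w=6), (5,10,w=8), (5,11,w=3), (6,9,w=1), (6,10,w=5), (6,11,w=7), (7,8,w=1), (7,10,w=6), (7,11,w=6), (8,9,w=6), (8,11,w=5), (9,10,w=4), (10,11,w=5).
22 (MST edges: (1,4,w=3), (1,10,w=4), (1,11,w=3), (2,5,w=3), (3,5,w=2), (3,6,w=1), (4,8,w=2), (5,7,w=2), (6,9,w=1), (7,8,w=1); sum of weights 3 + 4 + 3 + 3 + 2 + 1 + 2 + 2 + 1 + 1 = 22)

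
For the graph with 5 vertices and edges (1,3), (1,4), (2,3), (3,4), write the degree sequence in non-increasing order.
[3, 2, 2, 1, 0] (degrees: deg(1)=2, deg(2)=1, deg(3)=3, deg(4)=2, deg(5)=0)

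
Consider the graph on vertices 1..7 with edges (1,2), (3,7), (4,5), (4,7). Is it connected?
No, it has 3 components: {1, 2}, {3, 4, 5, 7}, {6}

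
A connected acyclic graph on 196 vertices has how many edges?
195 (A tree on V vertices has V - 1 edges, so 196 - 1 = 195)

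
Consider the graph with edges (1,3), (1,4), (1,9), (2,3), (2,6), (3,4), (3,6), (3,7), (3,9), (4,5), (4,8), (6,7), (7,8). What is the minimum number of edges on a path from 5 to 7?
3 (path: 5 -> 4 -> 3 -> 7, 3 edges)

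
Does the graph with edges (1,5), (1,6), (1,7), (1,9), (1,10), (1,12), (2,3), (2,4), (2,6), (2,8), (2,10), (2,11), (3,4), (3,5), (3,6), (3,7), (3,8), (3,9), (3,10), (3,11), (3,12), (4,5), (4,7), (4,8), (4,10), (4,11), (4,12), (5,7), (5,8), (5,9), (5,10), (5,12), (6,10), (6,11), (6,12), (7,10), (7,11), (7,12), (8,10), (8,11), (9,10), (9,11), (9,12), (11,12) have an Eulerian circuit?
No (2 vertices have odd degree: {7, 10}; Eulerian circuit requires 0)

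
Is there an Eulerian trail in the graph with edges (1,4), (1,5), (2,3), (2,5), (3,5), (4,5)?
Yes — and in fact it has an Eulerian circuit (the graph is connected and all 5 vertices have even degree)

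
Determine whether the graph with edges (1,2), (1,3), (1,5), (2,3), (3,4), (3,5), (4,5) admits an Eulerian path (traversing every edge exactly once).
Yes (the graph is connected and exactly 2 vertices have odd degree: {1, 5}; any Eulerian path must start and end at those)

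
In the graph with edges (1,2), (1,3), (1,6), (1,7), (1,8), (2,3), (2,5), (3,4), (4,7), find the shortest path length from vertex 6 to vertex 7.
2 (path: 6 -> 1 -> 7, 2 edges)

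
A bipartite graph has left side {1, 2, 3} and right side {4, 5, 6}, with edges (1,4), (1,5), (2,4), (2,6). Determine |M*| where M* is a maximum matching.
2 (matching: (1,5), (2,6); upper bound min(|L|,|R|) = min(3,3) = 3)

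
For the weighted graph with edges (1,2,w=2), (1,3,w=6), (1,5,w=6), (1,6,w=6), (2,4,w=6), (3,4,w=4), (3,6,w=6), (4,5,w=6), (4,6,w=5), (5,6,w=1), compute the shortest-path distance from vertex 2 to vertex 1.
2 (path: 2 -> 1; weights 2 = 2)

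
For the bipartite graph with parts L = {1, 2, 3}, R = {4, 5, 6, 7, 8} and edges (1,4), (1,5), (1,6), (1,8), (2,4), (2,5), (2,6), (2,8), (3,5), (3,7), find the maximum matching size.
3 (matching: (1,8), (2,6), (3,7); upper bound min(|L|,|R|) = min(3,5) = 3)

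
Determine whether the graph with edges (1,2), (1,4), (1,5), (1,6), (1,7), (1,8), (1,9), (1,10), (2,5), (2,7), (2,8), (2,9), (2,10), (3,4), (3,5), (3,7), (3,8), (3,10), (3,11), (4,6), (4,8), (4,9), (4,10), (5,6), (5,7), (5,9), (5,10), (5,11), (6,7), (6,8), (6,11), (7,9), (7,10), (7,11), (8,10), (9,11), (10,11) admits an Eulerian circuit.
Yes (the graph is connected and all 11 vertices have even degree)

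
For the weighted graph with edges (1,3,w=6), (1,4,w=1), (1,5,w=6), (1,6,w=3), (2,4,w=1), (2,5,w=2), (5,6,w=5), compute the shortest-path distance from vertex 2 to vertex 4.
1 (path: 2 -> 4; weights 1 = 1)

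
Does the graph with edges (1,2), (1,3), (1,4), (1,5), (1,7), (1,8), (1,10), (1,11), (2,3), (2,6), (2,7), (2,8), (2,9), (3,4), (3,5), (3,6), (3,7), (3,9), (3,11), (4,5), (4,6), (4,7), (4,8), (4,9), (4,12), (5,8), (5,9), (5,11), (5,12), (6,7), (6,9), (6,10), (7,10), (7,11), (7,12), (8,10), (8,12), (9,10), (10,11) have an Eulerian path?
Yes (the graph is connected and exactly 2 vertices have odd degree: {5, 11}; any Eulerian path must start and end at those)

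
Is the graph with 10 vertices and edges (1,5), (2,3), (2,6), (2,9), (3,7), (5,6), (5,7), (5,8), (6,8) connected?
No, it has 3 components: {1, 2, 3, 5, 6, 7, 8, 9}, {4}, {10}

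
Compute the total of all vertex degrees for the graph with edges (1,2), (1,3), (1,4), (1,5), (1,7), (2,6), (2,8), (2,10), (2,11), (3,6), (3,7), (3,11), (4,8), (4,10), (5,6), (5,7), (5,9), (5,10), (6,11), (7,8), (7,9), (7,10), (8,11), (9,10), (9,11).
50 (handshake: sum of degrees = 2|E| = 2 x 25 = 50)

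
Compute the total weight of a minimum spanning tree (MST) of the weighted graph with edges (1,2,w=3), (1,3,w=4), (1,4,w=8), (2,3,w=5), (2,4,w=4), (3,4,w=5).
11 (MST edges: (1,2,w=3), (1,3,w=4), (2,4,w=4); sum of weights 3 + 4 + 4 = 11)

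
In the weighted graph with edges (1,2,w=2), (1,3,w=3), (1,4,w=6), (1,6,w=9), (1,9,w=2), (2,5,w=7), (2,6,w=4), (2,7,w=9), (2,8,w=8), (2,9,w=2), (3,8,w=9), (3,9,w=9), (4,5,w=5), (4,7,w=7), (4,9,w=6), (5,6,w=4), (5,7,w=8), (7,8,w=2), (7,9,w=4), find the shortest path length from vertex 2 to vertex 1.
2 (path: 2 -> 1; weights 2 = 2)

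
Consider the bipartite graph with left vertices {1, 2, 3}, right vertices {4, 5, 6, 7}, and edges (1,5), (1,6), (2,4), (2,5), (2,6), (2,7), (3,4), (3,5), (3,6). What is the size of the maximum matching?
3 (matching: (1,6), (2,7), (3,5); upper bound min(|L|,|R|) = min(3,4) = 3)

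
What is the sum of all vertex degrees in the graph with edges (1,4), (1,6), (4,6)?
6 (handshake: sum of degrees = 2|E| = 2 x 3 = 6)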